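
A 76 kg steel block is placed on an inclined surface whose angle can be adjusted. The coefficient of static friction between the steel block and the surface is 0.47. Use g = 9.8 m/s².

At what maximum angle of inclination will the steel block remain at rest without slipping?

θ_max ≈ 25.2°

At the slip threshold, m g sin θ = μ_s · m g cos θ, so tan θ = μ_s.
θ_max = arctan(0.47) = 25.2°.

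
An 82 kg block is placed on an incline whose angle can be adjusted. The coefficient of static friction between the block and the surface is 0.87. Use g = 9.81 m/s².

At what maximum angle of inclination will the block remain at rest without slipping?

At the slip threshold, m g sin θ = μ_s · m g cos θ, so tan θ = μ_s.
θ_max = arctan(0.87) = 41°.

θ_max ≈ 41°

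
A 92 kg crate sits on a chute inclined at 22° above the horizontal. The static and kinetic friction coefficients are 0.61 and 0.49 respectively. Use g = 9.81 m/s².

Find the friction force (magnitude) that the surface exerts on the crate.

Perpendicular to the surface, N = m g cos θ = 92·9.81·cos 22° = 836.8 N.
For equilibrium along the incline, friction must balance the weight component: f = m g sin θ = 338.1 N up the slope.
The static-friction ceiling is μ_s N = 0.61 × 836.8 = 510.4 N.
Since |338.1| ≤ 510.4 N, static friction is sufficient; f equals the required value, not μ_s N.

f ≈ 338 N (up the incline)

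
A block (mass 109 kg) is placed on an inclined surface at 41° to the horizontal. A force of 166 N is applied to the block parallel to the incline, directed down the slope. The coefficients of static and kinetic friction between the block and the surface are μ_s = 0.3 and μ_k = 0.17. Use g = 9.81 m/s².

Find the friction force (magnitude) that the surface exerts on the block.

f ≈ 137 N (up the incline)

Perpendicular to the surface, N = m g cos θ = 109·9.81·cos 41° = 807 N.
The friction needed for equilibrium is m g sin θ + P = 701.5 + 166 = 867.5 N, measured positive up-slope.
Maximum static friction available: μ_s N = 0.3 × 807 = 242.1 N.
Since |867.5| > 242.1 N, static friction cannot hold it; the block slides down the incline and kinetic friction applies: f = μ_k N = 0.17 × 807 = 137 N.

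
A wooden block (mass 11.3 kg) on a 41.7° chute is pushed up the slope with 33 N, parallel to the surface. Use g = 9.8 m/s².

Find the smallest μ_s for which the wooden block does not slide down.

N = m g cos θ = 82.68 N.
Friction must make up the shortfall along the incline: f = m g sin θ − P = 73.67 − 33 = 40.67 N.
At the threshold f = μ_s N, so μ_s,min = 40.67/82.68 = 0.492.

μ_s,min ≈ 0.492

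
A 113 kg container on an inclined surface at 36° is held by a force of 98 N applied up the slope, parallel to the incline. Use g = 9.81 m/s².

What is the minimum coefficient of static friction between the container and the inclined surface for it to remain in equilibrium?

μ_s,min ≈ 0.617

N = m g cos θ = 896.8 N.
Friction must make up the shortfall along the incline: f = m g sin θ − P = 651.6 − 98 = 553.6 N.
At the threshold f = μ_s N, so μ_s,min = 553.6/896.8 = 0.617.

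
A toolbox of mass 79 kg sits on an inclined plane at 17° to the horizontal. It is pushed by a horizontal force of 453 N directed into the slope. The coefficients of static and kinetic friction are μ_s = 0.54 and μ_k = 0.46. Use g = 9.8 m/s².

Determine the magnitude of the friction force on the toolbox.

f ≈ 207 N (down the incline)

Resolve perpendicular to the incline: N = m g cos θ + P sin θ = 79×9.8×cos 17° + 453×sin 17° = 872.8 N.
Along the incline, the net driving force (taking up-slope positive) is P cos θ − m g sin θ = 433.2 − 226.4 = 206.9 N, so equilibrium requires friction f = -206.9 N (down-slope).
The limit of static friction is μ_s N = 471.3 N.
|f_req| = 206.9 ≤ 471.3 N → the toolbox is in equilibrium; friction equals the required value.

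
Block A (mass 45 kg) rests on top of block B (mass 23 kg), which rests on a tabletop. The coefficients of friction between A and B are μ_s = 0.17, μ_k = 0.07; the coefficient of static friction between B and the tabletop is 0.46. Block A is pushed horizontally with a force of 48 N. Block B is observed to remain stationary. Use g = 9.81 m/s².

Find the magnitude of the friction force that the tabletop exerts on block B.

The normal force B exerts on A is simply A's weight, N₁ = 441.5 N.
So the A–B interface can sustain at most μ_s N₁ = 75.05 N of static friction.
Since P = 48 N ≤ 75.05 N, A does not slip on B; friction on A equals P = 48 N.
By Newton's third law B feels 48 N forward from A. With B stationary, the floor's static friction on B balances it: f₂ = 48 N (well within μ_s(m_A+m_B)g = 306.9 N).

f ≈ 48 N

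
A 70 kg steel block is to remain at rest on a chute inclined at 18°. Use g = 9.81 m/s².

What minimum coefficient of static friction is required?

μ_s,min ≈ 0.325

At the slip threshold m g sin θ = μ_s m g cos θ, so μ_s,min = tan θ.
μ_s,min = tan 18° = 0.325.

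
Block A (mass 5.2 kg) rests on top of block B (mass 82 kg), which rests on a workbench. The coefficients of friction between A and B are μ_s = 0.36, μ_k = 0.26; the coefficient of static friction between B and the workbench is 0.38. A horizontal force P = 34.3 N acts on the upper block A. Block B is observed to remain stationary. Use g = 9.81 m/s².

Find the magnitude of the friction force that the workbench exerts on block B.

The normal force B exerts on A is simply A's weight, N₁ = 51.01 N.
So the A–B interface can sustain at most μ_s N₁ = 18.36 N of static friction.
P = 34.3 N exceeds that limit, so A slips over B and the interface friction becomes kinetic: f₁ = μ_k N₁ = 0.26×51.01 = 13.3 N.
By Newton's third law B feels 13.3 N forward from A. With B stationary, the floor's static friction on B balances it: f₂ = 13.3 N (well within μ_s(m_A+m_B)g = 325.1 N).

f ≈ 13.3 N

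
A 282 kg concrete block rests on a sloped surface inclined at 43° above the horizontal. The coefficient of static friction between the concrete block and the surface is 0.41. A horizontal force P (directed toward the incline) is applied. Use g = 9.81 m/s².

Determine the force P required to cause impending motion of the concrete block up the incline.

At impending motion up the slope, friction acts down-slope at its limit: f = μ_s N.
Perpendicular to the incline: N = m g cos θ + P sin θ.
Along the incline: P cos θ = m g sin θ + μ_s N = m g sin θ + μ_s (m g cos θ + P sin θ).
Solving, P (cos θ − μ_s sin θ) = m g (sin θ + μ_s cos θ), so P = 282×9.81×(sin 43° + 0.41 cos 43°)/(cos 43° − 0.41 sin 43°) = 2770×0.9819/0.4517 = 6010 N.

P ≈ 6010 N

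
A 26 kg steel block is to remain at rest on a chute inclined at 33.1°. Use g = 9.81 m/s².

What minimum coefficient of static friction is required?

μ_s,min ≈ 0.652

At the slip threshold m g sin θ = μ_s m g cos θ, so μ_s,min = tan θ.
μ_s,min = tan 33.1° = 0.652.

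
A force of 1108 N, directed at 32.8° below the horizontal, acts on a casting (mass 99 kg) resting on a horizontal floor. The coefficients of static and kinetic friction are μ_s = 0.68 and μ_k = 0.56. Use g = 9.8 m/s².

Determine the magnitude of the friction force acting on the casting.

Vertical equilibrium gives N = m g + P sin α = 1570 N.
The horizontal driving force is P cos α = 931.3 N, so equilibrium needs friction f = 931.3 N.
μ_s N = 0.68 × 1570 = 1068 N.
Since 931.3 N does not exceed the limit, the casting stays at rest and f = 931 N.

f ≈ 931 N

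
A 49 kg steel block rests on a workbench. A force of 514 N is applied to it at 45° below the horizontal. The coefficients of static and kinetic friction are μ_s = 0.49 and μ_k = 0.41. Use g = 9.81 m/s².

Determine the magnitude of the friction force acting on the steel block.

f ≈ 363 N

N = m g + P sin α = 480.7 + 514×sin 45° = 844.1 N.
For equilibrium, f = P cos α = 514×cos 45° = 363.5 N.
μ_s N = 0.49 × 844.1 = 413.6 N.
363.5 ≤ 413.6 N → static; friction equals the required 363 N.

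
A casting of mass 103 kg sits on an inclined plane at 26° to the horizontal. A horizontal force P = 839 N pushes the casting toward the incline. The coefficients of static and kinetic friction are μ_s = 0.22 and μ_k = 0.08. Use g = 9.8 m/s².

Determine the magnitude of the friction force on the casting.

Resolve perpendicular to the incline: N = m g cos θ + P sin θ = 103×9.8×cos 26° + 839×sin 26° = 1275 N.
Parallel to the incline: P cos θ − m g sin θ = 754.1 − 442.5 = 311.6 N; the friction needed to balance this is 311.6 N acting down the slope.
The limit of static friction is μ_s N = 280.5 N.
|f_req| = 311.6 > 280.5 N → the casting slides up the incline; f = μ_k N = 0.08 × 1275 = 102 N.

f ≈ 102 N (down the incline)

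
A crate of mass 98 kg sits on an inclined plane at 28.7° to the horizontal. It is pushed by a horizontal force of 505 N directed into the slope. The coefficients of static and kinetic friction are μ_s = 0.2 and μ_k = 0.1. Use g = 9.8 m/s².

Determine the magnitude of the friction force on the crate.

f ≈ 18.2 N (up the incline)

The horizontal push has a component P sin θ into the surface, so N = m g cos θ + P sin θ = 842.4 + 242.5 = 1085 N.
Parallel to the incline: P cos θ − m g sin θ = 443 − 461.2 = -18.25 N; the friction needed to balance this is 18.25 N acting up the slope.
The limit of static friction is μ_s N = 217 N.
Since 18.25 N is within the 217 N limit, the crate stays put and friction is exactly 18.2 N.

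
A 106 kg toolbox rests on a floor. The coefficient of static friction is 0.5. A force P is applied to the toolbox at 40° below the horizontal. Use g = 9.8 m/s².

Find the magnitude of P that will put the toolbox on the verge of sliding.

N = m g + P sin α (the push presses the toolbox into the floor).
At impending slip, P cos α = μ_s N = μ_s (m g + P sin α).
Solving: P (cos α − μ_s sin α) = μ_s m g → P = 0.5×1040/(cos 40° − 0.5 sin 40°) = 519/0.4447 = 1170 N.

P ≈ 1170 N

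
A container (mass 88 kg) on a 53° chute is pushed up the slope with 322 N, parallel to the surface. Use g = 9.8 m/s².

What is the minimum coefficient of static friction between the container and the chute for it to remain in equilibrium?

μ_s,min ≈ 0.707

N = m g cos θ = 519 N.
Friction must make up the shortfall along the incline: f = m g sin θ − P = 688.7 − 322 = 366.7 N.
At the threshold f = μ_s N, so μ_s,min = 366.7/519 = 0.707.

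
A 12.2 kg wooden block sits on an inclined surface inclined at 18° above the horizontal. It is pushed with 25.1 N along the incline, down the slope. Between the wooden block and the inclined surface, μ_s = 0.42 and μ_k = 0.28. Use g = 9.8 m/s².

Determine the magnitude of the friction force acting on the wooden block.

f ≈ 31.8 N (up the incline)

Perpendicular to the surface, N = m g cos θ = 12.2·9.8·cos 18° = 113.7 N.
For equilibrium along the incline the friction force must supply f = m g sin θ + P = 36.95 + 25.1 = 62.05 N (positive meaning up-slope).
Maximum static friction available: μ_s N = 0.42 × 113.7 = 47.76 N.
|62.05| exceeds 47.76 N, so the wooden block slips down-slope; friction is kinetic, f = μ_k N = 0.28×113.7 = 31.8 N.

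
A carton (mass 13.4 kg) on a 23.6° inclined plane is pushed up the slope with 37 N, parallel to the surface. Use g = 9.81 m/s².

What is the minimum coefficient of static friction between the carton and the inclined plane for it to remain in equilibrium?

N = m g cos θ = 120.5 N.
Friction must make up the shortfall along the incline: f = m g sin θ − P = 52.63 − 37 = 15.63 N.
At the threshold f = μ_s N, so μ_s,min = 15.63/120.5 = 0.13.

μ_s,min ≈ 0.13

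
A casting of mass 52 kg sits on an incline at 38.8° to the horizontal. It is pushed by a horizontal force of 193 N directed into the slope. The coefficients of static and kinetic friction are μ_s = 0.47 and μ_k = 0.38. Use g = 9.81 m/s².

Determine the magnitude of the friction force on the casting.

The horizontal push has a component P sin θ into the surface, so N = m g cos θ + P sin θ = 397.6 + 120.9 = 518.5 N.
Parallel to the incline: P cos θ − m g sin θ = 150.4 − 319.6 = -169.2 N; the friction needed to balance this is 169.2 N acting up the slope.
Maximum static friction: μ_s N = 0.47 × 518.5 = 243.7 N.
Since 169.2 N is within the 243.7 N limit, the casting stays put and friction is exactly 169 N.

f ≈ 169 N (up the incline)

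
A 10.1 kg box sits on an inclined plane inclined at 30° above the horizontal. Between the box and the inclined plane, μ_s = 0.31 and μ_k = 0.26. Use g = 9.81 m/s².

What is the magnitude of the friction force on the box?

f ≈ 22.3 N (up the incline)

Normal force: N = m g cos θ = 10.1 × 9.81 × cos 30° = 85.81 N.
Along the slope the weight component is m g sin θ = 49.54 N; friction must supply exactly this, acting up-slope.
The static-friction ceiling is μ_s N = 0.31 × 85.81 = 26.6 N.
Since |49.54| > 26.6 N, static friction cannot hold it; the box slides down the incline and kinetic friction applies: f = μ_k N = 0.26 × 85.81 = 22.3 N.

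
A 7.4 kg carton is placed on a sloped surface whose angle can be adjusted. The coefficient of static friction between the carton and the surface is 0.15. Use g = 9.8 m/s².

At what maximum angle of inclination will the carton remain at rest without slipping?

At the slip threshold, m g sin θ = μ_s · m g cos θ, so tan θ = μ_s.
θ_max = arctan(0.15) = 8.53°.

θ_max ≈ 8.53°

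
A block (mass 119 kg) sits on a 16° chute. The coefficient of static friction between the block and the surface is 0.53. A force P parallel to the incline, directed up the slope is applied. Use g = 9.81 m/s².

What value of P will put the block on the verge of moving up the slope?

P ≈ 917 N

At impending motion up the slope, friction acts down-slope at its limit: f = μ_s N.
P is parallel to the surface, so N = m g cos θ = 1120 N.
Along the incline: P = m g sin θ + μ_s N = 322 + 0.53×1120 = 917 N.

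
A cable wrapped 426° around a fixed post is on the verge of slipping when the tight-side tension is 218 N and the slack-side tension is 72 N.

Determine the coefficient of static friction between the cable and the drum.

μ ≈ 0.149

T₂/T₁ = e^{μβ} → μ = ln(T₂/T₁)/β.
β = 426° = 7.435 rad.
μ = ln(218/72)/7.435 = ln(3.028)/7.435 = 0.149.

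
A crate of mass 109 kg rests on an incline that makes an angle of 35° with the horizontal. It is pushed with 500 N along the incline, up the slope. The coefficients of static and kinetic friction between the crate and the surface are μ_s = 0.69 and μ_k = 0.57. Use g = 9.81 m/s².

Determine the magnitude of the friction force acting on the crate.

The normal reaction is N = m g cos θ = 875.9 N.
The friction needed for equilibrium is m g sin θ − P = 613.3 − 500 = 113.3 N, measured positive up-slope.
Static friction can supply at most μ_s N = 604.4 N.
Since |113.3| ≤ 604.4 N, the crate remains in static equilibrium and friction takes exactly the required value.

f ≈ 113 N (up the incline)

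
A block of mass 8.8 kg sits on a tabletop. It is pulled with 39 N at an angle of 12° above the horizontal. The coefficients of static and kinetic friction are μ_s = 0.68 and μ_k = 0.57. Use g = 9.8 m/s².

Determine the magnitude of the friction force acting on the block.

Vertical equilibrium gives N = m g − P sin α = 78.13 N.
The horizontal driving force is P cos α = 38.15 N, so equilibrium needs friction f = 38.15 N.
μ_s N = 0.68 × 78.13 = 53.13 N.
38.15 ≤ 53.13 N → static; friction equals the required 38.1 N.

f ≈ 38.1 N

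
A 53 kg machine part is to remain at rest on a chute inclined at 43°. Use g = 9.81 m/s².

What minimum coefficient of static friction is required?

μ_s,min ≈ 0.933

At the slip threshold m g sin θ = μ_s m g cos θ, so μ_s,min = tan θ.
μ_s,min = tan 43° = 0.933.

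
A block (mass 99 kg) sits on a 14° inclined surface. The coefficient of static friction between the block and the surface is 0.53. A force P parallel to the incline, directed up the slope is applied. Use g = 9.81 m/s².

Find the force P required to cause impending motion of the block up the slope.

P ≈ 734 N

At impending motion up the slope, friction acts down-slope at its limit: f = μ_s N.
P is parallel to the surface, so N = m g cos θ = 942 N.
Along the incline: P = m g sin θ + μ_s N = 235 + 0.53×942 = 734 N.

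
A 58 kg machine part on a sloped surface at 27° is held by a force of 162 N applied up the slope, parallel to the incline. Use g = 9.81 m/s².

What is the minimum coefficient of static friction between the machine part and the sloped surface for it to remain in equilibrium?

μ_s,min ≈ 0.19

N = m g cos θ = 507 N.
Friction must make up the shortfall along the incline: f = m g sin θ − P = 258.3 − 162 = 96.31 N.
At the threshold f = μ_s N, so μ_s,min = 96.31/507 = 0.19.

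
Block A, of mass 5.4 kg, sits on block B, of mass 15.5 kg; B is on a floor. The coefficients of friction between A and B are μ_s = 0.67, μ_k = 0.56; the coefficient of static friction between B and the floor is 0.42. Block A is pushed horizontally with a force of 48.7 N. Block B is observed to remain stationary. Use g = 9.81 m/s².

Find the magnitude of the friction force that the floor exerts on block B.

f ≈ 29.7 N

Normal force at the A–B interface: N₁ = m_A g = 52.97 N.
So the A–B interface can sustain at most μ_s N₁ = 35.49 N of static friction.
Since P = 48.7 N > 35.49 N, A slides on B; the A–B friction is kinetic: f₁ = μ_k N₁ = 0.56×52.97 = 29.7 N.
B experiences an equal 29.7 N forward from A (third law). B is in equilibrium, so the floor supplies f₂ = 29.7 N of static friction (limit μ_s(m_A+m_B)g = 86.11 N, not exceeded).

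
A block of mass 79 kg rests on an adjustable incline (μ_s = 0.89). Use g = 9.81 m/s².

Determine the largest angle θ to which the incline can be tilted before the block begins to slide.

At the slip threshold, m g sin θ = μ_s · m g cos θ, so tan θ = μ_s.
θ_max = arctan(0.89) = 41.7°.

θ_max ≈ 41.7°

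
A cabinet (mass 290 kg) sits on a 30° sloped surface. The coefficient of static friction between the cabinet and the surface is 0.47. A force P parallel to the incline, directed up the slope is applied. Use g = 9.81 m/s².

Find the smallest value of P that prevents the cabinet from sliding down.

The cabinet tends to slide down (tan θ > μ_s), so at the point of impending slip friction acts up-slope at its limit: f = μ_s N.
P is parallel to the surface, so N = m g cos θ = 2460 N.
Along the incline: P + μ_s N = m g sin θ, so P = 1420 − 0.47×2460 = 264 N.

P_min ≈ 264 N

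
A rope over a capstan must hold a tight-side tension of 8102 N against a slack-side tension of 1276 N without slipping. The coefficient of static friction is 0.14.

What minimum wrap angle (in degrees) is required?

T₂/T₁ = e^{μβ} → β = ln(T₂/T₁)/μ.
β = ln(8102/1276)/0.14 = 1.848/0.14 = 13.2 rad.
In degrees: β = 13.2 × 180/π = 756°.

β_min ≈ 756°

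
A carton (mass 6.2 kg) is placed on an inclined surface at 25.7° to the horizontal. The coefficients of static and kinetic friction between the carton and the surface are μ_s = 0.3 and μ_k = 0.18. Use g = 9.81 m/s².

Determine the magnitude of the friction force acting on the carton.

The normal reaction is N = m g cos θ = 54.81 N.
Along the slope the weight component is m g sin θ = 26.38 N; friction must supply exactly this, acting up-slope.
Static friction can supply at most μ_s N = 16.44 N.
Since |26.38| > 16.44 N, static friction cannot hold it; the carton slides down the incline and kinetic friction applies: f = μ_k N = 0.18 × 54.81 = 9.86 N.

f ≈ 9.86 N (up the incline)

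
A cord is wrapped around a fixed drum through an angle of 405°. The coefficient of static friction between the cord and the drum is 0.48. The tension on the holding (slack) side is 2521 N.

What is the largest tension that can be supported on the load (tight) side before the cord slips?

At impending slip the capstan equation gives T₂/T₁ = e^{μβ} with β in radians.
β = 405° × π/180 = 7.069 rad.
e^{μβ} = e^{0.48×7.069} = 29.75.
T₂ = T₁ · e^{μβ} = 2521 × 29.75 = 75000 N.

T_max ≈ 75000 N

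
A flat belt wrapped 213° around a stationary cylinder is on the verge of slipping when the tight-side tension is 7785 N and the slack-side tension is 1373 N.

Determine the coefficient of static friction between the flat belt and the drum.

μ ≈ 0.467

T₂/T₁ = e^{μβ} → μ = ln(T₂/T₁)/β.
β = 213° = 3.718 rad.
μ = ln(7785/1373)/3.718 = ln(5.67)/3.718 = 0.467.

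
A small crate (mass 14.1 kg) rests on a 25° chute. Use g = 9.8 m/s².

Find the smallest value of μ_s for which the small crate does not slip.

μ_s,min ≈ 0.466

At the slip threshold m g sin θ = μ_s m g cos θ, so μ_s,min = tan θ.
μ_s,min = tan 25° = 0.466.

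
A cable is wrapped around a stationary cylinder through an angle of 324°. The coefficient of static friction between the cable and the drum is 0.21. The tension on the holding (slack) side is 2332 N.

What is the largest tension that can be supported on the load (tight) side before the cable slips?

T_max ≈ 7650 N

At impending slip the capstan equation gives T₂/T₁ = e^{μβ} with β in radians.
β = 324° × π/180 = 5.655 rad.
e^{μβ} = e^{0.21×5.655} = 3.279.
T₂ = T₁ · e^{μβ} = 2332 × 3.279 = 7650 N.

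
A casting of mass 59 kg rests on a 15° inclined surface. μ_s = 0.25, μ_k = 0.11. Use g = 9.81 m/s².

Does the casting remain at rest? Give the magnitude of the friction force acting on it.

f ≈ 61.5 N

N = m g cos θ = 559 N.
Down-slope weight component: m g sin θ = 150 N.
μ_s N = 140 N.
150 > 140 N, so it slides; kinetic friction f = μ_k N = 0.11×559 = 61.5 N.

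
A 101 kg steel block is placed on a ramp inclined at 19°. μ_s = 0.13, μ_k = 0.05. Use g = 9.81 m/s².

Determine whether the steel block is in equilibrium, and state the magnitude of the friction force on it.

f ≈ 46.8 N

N = m g cos θ = 937 N.
Down-slope weight component: m g sin θ = 323 N.
μ_s N = 122 N.
323 > 122 N, so it slides; kinetic friction f = μ_k N = 0.05×937 = 46.8 N.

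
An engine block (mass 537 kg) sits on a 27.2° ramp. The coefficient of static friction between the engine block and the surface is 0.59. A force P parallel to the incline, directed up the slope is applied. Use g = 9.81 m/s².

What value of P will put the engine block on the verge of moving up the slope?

At impending motion up the slope, friction acts down-slope at its limit: f = μ_s N.
P is parallel to the surface, so N = m g cos θ = 4690 N.
Along the incline: P = m g sin θ + μ_s N = 2410 + 0.59×4690 = 5170 N.

P ≈ 5170 N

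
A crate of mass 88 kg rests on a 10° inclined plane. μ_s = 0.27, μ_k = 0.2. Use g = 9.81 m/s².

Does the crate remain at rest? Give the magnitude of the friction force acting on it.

f ≈ 150 N

N = m g cos θ = 850 N.
Down-slope weight component: m g sin θ = 150 N.
μ_s N = 230 N.
150 ≤ 230 N, so it stays put; friction = 150 N.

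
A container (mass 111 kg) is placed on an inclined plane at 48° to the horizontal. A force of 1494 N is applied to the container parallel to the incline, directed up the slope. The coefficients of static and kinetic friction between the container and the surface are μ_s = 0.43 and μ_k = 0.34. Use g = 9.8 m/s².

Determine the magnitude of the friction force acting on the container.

f ≈ 247 N (down the incline)

Normal force: N = m g cos θ = 111 × 9.8 × cos 48° = 727.9 N.
Parallel to the incline, ΣF = 0 gives f = m g sin θ − P = 808.4 − 1494 = -685.6 N (up-slope positive).
Static friction can supply at most μ_s N = 313 N.
|-685.6| exceeds 313 N, so the container slips up-slope; friction is kinetic, f = μ_k N = 0.34×727.9 = 247 N.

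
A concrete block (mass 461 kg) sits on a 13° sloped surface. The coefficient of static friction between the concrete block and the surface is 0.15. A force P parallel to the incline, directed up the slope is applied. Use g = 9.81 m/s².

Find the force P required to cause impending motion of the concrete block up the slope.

At impending motion up the slope, friction acts down-slope at its limit: f = μ_s N.
P is parallel to the surface, so N = m g cos θ = 4410 N.
Along the incline: P = m g sin θ + μ_s N = 1020 + 0.15×4410 = 1680 N.

P ≈ 1680 N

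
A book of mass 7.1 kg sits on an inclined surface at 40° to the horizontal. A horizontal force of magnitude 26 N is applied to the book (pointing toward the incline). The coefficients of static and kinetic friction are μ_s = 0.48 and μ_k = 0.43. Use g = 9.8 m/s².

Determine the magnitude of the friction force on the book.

f ≈ 24.8 N (up the incline)

Resolve perpendicular to the incline: N = m g cos θ + P sin θ = 7.1×9.8×cos 40° + 26×sin 40° = 70.01 N.
Parallel to the incline: P cos θ − m g sin θ = 19.92 − 44.73 = -24.81 N; the friction needed to balance this is 24.81 N acting up the slope.
Maximum static friction: μ_s N = 0.48 × 70.01 = 33.61 N.
|f_req| = 24.81 ≤ 33.61 N → the book is in equilibrium; friction equals the required value.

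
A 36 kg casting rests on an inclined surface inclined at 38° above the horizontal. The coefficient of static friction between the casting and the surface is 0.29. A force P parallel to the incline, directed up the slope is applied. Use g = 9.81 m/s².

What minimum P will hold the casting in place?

P_min ≈ 137 N

The casting tends to slide down (tan θ > μ_s), so at the point of impending slip friction acts up-slope at its limit: f = μ_s N.
P is parallel to the surface, so N = m g cos θ = 278 N.
Along the incline: P + μ_s N = m g sin θ, so P = 217 − 0.29×278 = 137 N.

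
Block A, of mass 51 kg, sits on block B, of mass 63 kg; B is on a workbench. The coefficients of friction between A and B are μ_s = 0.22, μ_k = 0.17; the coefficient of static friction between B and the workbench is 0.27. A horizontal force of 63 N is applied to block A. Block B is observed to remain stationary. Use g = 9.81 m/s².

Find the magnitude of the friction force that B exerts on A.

f ≈ 63 N

Normal force at the A–B interface: N₁ = m_A g = 500.3 N.
So the A–B interface can sustain at most μ_s N₁ = 110.1 N of static friction.
P = 63 N is within that limit, so A and B move together (both at rest); the A–B friction is simply f₁ = P = 63 N.
By Newton's third law B feels 63 N forward from A. With B stationary, the floor's static friction on B balances it: f₂ = 63 N (well within μ_s(m_A+m_B)g = 302 N).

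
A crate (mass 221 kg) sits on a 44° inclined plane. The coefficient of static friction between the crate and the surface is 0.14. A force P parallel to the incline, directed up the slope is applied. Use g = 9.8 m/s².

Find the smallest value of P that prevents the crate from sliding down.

The crate tends to slide down (tan θ > μ_s), so at the point of impending slip friction acts up-slope at its limit: f = μ_s N.
P is parallel to the surface, so N = m g cos θ = 1560 N.
Along the incline: P + μ_s N = m g sin θ, so P = 1500 − 0.14×1560 = 1290 N.

P_min ≈ 1290 N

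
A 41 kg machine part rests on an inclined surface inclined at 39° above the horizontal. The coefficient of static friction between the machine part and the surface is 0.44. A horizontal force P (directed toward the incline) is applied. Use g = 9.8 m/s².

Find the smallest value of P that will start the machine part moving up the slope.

At impending motion up the slope, friction acts down-slope at its limit: f = μ_s N.
Perpendicular to the incline: N = m g cos θ + P sin θ.
Along the incline: P cos θ = m g sin θ + μ_s N = m g sin θ + μ_s (m g cos θ + P sin θ).
Solving, P (cos θ − μ_s sin θ) = m g (sin θ + μ_s cos θ), so P = 41×9.8×(sin 39° + 0.44 cos 39°)/(cos 39° − 0.44 sin 39°) = 402×0.9713/0.5002 = 780 N.

P ≈ 780 N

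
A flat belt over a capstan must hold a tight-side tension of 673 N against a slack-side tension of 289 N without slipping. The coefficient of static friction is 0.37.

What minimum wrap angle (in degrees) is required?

T₂/T₁ = e^{μβ} → β = ln(T₂/T₁)/μ.
β = ln(673/289)/0.37 = 0.8453/0.37 = 2.285 rad.
In degrees: β = 2.285 × 180/π = 131°.

β_min ≈ 131°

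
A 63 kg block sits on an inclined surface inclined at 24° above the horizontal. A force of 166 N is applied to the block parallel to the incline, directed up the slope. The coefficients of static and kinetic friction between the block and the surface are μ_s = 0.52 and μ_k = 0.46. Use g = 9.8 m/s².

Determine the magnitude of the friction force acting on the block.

f ≈ 85.1 N (up the incline)

The normal reaction is N = m g cos θ = 564 N.
Parallel to the incline, ΣF = 0 gives f = m g sin θ − P = 251.1 − 166 = 85.12 N (up-slope positive).
The static-friction ceiling is μ_s N = 0.52 × 564 = 293.3 N.
Since |85.12| ≤ 293.3 N, static friction is sufficient; f equals the required value, not μ_s N.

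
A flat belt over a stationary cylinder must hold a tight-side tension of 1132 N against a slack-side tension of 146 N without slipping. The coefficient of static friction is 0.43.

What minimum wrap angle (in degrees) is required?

T₂/T₁ = e^{μβ} → β = ln(T₂/T₁)/μ.
β = ln(1132/146)/0.43 = 2.048/0.43 = 4.763 rad.
In degrees: β = 4.763 × 180/π = 273°.

β_min ≈ 273°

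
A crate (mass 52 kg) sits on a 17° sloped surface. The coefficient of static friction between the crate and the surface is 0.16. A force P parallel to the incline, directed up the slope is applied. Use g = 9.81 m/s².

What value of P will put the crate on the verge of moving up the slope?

At impending motion up the slope, friction acts down-slope at its limit: f = μ_s N.
P is parallel to the surface, so N = m g cos θ = 488 N.
Along the incline: P = m g sin θ + μ_s N = 149 + 0.16×488 = 227 N.

P ≈ 227 N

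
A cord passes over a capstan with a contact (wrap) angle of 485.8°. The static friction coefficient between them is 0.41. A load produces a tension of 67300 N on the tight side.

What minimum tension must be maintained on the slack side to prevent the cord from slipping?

T_min ≈ 2080 N

Capstan equation at impending slip: T_tight/T_slack = e^{μβ}.
β = 485.8° = 8.479 rad; e^{μβ} = e^{0.41×8.479} = 32.34.
T_slack = T_tight / e^{μβ} = 67300 / 32.34 = 2080 N.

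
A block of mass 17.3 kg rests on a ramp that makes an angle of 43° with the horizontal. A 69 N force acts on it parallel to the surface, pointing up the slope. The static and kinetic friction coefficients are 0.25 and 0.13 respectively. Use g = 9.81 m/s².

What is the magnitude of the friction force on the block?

f ≈ 16.1 N (up the incline)

Perpendicular to the surface, N = m g cos θ = 17.3·9.81·cos 43° = 124.1 N.
Parallel to the incline, ΣF = 0 gives f = m g sin θ − P = 115.7 − 69 = 46.74 N (up-slope positive).
Maximum static friction available: μ_s N = 0.25 × 124.1 = 31.03 N.
Since |46.74| > 31.03 N, static friction cannot hold it; the block slides down the incline and kinetic friction applies: f = μ_k N = 0.13 × 124.1 = 16.1 N.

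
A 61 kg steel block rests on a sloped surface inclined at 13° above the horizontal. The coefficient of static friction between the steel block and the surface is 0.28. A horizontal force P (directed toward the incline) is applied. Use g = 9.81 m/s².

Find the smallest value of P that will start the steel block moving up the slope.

At impending motion up the slope, friction acts down-slope at its limit: f = μ_s N.
Perpendicular to the incline: N = m g cos θ + P sin θ.
Along the incline: P cos θ = m g sin θ + μ_s N = m g sin θ + μ_s (m g cos θ + P sin θ).
Solving, P (cos θ − μ_s sin θ) = m g (sin θ + μ_s cos θ), so P = 61×9.81×(sin 13° + 0.28 cos 13°)/(cos 13° − 0.28 sin 13°) = 598×0.4978/0.9114 = 327 N.

P ≈ 327 N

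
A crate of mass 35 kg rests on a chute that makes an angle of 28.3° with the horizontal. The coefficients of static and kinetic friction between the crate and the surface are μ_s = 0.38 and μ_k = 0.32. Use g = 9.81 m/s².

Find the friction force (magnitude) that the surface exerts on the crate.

f ≈ 96.7 N (up the incline)

Normal force: N = m g cos θ = 35 × 9.81 × cos 28.3° = 302.3 N.
Along the slope the weight component is m g sin θ = 162.8 N; friction must supply exactly this, acting up-slope.
The static-friction ceiling is μ_s N = 0.38 × 302.3 = 114.9 N.
Since |162.8| > 114.9 N, static friction cannot hold it; the crate slides down the incline and kinetic friction applies: f = μ_k N = 0.32 × 302.3 = 96.7 N.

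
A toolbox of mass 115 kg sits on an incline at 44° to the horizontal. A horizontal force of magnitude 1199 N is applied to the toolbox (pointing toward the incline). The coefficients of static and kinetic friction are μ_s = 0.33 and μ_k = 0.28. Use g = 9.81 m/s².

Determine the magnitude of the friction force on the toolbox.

f ≈ 78.8 N (down the incline)

Normal direction: N = m g cos θ + P sin θ = 1644 N.
Along the incline, the net driving force (taking up-slope positive) is P cos θ − m g sin θ = 862.5 − 783.7 = 78.81 N, so equilibrium requires friction f = -78.81 N (down-slope).
The limit of static friction is μ_s N = 542.7 N.
|f_req| = 78.81 ≤ 542.7 N → the toolbox is in equilibrium; friction equals the required value.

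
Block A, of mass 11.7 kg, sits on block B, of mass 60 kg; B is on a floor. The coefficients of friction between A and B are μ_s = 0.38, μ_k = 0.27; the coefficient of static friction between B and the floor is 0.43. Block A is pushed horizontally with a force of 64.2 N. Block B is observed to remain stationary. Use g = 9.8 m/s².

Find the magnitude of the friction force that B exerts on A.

f ≈ 31 N

Between the blocks, N₁ = m_A g = 114.7 N.
Maximum static friction on A from B: μ_s N₁ = 0.38×114.7 = 43.57 N.
Since P = 64.2 N > 43.57 N, A slides on B; the A–B friction is kinetic: f₁ = μ_k N₁ = 0.27×114.7 = 31 N.
B experiences an equal 31 N forward from A (third law). B is in equilibrium, so the floor supplies f₂ = 31 N of static friction (limit μ_s(m_A+m_B)g = 302.1 N, not exceeded).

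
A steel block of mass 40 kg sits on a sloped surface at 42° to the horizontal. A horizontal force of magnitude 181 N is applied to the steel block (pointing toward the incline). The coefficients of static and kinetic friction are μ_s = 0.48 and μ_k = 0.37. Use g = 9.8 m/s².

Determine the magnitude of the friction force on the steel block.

Resolve perpendicular to the incline: N = m g cos θ + P sin θ = 40×9.8×cos 42° + 181×sin 42° = 412.4 N.
Along the incline, the net driving force (taking up-slope positive) is P cos θ − m g sin θ = 134.5 − 262.3 = -127.8 N, so equilibrium requires friction f = 127.8 N (up-slope).
Maximum static friction: μ_s N = 0.48 × 412.4 = 198 N.
|f_req| = 127.8 ≤ 198 N → the steel block is in equilibrium; friction equals the required value.

f ≈ 128 N (up the incline)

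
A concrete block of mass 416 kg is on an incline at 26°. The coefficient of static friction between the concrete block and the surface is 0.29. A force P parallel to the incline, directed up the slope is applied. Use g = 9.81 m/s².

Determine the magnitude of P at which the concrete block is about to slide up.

P ≈ 2850 N

At impending motion up the slope, friction acts down-slope at its limit: f = μ_s N.
P is parallel to the surface, so N = m g cos θ = 3670 N.
Along the incline: P = m g sin θ + μ_s N = 1790 + 0.29×3670 = 2850 N.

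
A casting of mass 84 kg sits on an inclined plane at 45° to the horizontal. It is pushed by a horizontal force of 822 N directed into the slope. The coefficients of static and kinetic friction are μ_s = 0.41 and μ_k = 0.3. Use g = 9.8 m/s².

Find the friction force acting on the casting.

f ≈ 0.849 N (up the incline)

The horizontal push has a component P sin θ into the surface, so N = m g cos θ + P sin θ = 582.1 + 581.2 = 1163 N.
Parallel to the incline: P cos θ − m g sin θ = 581.2 − 582.1 = -0.8485 N; the friction needed to balance this is 0.8485 N acting up the slope.
The limit of static friction is μ_s N = 477 N.
Since 0.8485 N is within the 477 N limit, the casting stays put and friction is exactly 0.849 N.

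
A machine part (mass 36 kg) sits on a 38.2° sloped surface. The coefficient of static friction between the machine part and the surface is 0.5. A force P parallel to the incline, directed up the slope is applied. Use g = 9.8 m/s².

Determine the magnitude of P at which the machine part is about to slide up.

At impending motion up the slope, friction acts down-slope at its limit: f = μ_s N.
P is parallel to the surface, so N = m g cos θ = 277 N.
Along the incline: P = m g sin θ + μ_s N = 218 + 0.5×277 = 357 N.

P ≈ 357 N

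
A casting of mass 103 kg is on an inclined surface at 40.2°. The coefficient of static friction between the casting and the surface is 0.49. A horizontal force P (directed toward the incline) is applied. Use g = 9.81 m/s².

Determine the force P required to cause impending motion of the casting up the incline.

P ≈ 2300 N

At impending motion up the slope, friction acts down-slope at its limit: f = μ_s N.
Perpendicular to the incline: N = m g cos θ + P sin θ.
Along the incline: P cos θ = m g sin θ + μ_s N = m g sin θ + μ_s (m g cos θ + P sin θ).
Solving, P (cos θ − μ_s sin θ) = m g (sin θ + μ_s cos θ), so P = 103×9.81×(sin 40.2° + 0.49 cos 40.2°)/(cos 40.2° − 0.49 sin 40.2°) = 1010×1.02/0.4475 = 2300 N.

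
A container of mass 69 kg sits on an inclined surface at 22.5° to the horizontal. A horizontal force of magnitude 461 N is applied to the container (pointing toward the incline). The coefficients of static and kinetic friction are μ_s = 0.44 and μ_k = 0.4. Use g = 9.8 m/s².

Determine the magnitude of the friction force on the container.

Normal direction: N = m g cos θ + P sin θ = 801.1 N.
Along the incline, the net driving force (taking up-slope positive) is P cos θ − m g sin θ = 425.9 − 258.8 = 167.1 N, so equilibrium requires friction f = -167.1 N (down-slope).
The limit of static friction is μ_s N = 352.5 N.
|f_req| = 167.1 ≤ 352.5 N → the container is in equilibrium; friction equals the required value.

f ≈ 167 N (down the incline)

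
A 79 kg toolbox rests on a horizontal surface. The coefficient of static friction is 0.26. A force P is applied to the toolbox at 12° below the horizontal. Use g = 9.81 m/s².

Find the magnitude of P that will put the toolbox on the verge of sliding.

N = m g + P sin α (the push presses the toolbox into the horizontal surface).
At impending slip, P cos α = μ_s N = μ_s (m g + P sin α).
Solving: P (cos α − μ_s sin α) = μ_s m g → P = 0.26×775/(cos 12° − 0.26 sin 12°) = 201/0.9241 = 218 N.

P ≈ 218 N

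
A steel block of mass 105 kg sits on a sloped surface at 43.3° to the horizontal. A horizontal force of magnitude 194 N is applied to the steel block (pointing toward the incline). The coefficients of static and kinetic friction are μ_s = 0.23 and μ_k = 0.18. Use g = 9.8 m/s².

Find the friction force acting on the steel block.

f ≈ 159 N (up the incline)

Resolve perpendicular to the incline: N = m g cos θ + P sin θ = 105×9.8×cos 43.3° + 194×sin 43.3° = 881.9 N.
Parallel to the incline: P cos θ − m g sin θ = 141.2 − 705.7 = -564.5 N; the friction needed to balance this is 564.5 N acting up the slope.
Maximum static friction: μ_s N = 0.23 × 881.9 = 202.8 N.
The required 564.5 N exceeds the static limit, so the steel block slides down-slope and f = μ_k N = 0.18×881.9 = 159 N.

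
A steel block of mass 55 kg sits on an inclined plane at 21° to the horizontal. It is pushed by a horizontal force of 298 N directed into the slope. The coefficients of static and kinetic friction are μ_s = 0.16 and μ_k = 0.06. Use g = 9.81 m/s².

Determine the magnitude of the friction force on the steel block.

f ≈ 84.8 N (down the incline)

Normal direction: N = m g cos θ + P sin θ = 610.5 N.
Parallel to the incline: P cos θ − m g sin θ = 278.2 − 193.4 = 84.85 N; the friction needed to balance this is 84.85 N acting down the slope.
The limit of static friction is μ_s N = 97.68 N.
Since 84.85 N is within the 97.68 N limit, the steel block stays put and friction is exactly 84.8 N.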